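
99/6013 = 99/6013   =  0.02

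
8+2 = 10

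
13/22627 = 13/22627 = 0.00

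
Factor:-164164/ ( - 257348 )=7^ ( - 1)*11^1*  41^1 * 101^(  -  1) = 451/707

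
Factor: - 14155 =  - 5^1*19^1*149^1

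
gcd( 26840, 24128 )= 8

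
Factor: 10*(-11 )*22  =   - 2420= - 2^2*5^1*11^2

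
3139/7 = 3139/7 = 448.43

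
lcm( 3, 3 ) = 3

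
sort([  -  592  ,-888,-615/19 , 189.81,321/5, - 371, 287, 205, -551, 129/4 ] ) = [-888,  -  592 , - 551, -371, - 615/19,129/4, 321/5 , 189.81,  205, 287 ]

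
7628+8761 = 16389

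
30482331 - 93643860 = -63161529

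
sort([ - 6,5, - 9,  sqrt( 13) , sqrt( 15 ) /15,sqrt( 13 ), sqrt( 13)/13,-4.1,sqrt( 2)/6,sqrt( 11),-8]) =[ - 9,-8 , - 6, - 4.1 , sqrt( 2) /6, sqrt( 15)/15, sqrt(13)/13, sqrt( 11), sqrt(13),sqrt (13), 5]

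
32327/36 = 897+35/36 = 897.97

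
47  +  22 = 69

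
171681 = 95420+76261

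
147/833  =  3/17=0.18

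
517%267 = 250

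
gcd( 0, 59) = 59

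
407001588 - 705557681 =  - 298556093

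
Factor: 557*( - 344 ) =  - 191608 = - 2^3*43^1*557^1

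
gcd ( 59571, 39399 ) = 3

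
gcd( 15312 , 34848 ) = 528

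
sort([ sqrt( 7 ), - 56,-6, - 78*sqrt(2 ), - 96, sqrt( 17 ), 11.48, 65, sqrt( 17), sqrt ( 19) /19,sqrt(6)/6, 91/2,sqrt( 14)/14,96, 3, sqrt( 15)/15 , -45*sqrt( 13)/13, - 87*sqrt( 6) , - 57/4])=[ -87*sqrt( 6), - 78*sqrt(2 ), - 96,  -  56, - 57/4 ,-45*sqrt(13) /13,-6, sqrt(19)/19, sqrt ( 15) /15 , sqrt(14)/14,sqrt(6)/6,sqrt( 7), 3, sqrt (17),sqrt( 17), 11.48,  91/2,65,96 ]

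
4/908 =1/227=0.00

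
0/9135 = 0= 0.00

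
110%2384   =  110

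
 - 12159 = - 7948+-4211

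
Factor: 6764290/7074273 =2^1 * 3^ (-1)*5^1*13^1*61^1*853^1*2358091^( - 1)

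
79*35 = 2765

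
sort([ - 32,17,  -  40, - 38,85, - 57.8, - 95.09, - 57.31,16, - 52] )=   [ - 95.09, - 57.8, - 57.31,-52, - 40, - 38, - 32, 16,17, 85 ]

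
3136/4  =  784 = 784.00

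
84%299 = 84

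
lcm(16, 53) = 848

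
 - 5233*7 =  - 36631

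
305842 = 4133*74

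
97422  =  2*48711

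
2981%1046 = 889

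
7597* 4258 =32348026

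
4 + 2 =6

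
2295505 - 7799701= - 5504196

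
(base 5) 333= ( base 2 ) 1011101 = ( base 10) 93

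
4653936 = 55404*84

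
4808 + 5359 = 10167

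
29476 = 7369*4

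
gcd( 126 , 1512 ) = 126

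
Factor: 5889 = 3^1 * 13^1*151^1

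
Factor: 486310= 2^1 * 5^1 *11^1*4421^1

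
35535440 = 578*61480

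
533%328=205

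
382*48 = 18336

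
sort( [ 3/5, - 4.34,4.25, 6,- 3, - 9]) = [ -9 , - 4.34, - 3,3/5,4.25,6]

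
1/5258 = 1/5258 = 0.00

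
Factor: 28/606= 14/303  =  2^1*3^( - 1 )*7^1*101^( - 1 )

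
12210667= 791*15437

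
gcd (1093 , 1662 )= 1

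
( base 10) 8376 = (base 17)1bgc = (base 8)20270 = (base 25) DA1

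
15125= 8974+6151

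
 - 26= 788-814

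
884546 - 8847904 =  - 7963358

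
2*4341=8682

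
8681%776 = 145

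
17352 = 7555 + 9797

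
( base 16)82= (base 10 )130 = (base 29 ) 4e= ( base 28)4I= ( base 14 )94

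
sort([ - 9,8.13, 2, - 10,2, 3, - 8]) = [ - 10, - 9 , - 8,2,2,3, 8.13]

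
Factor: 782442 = 2^1*3^2*17^1*2557^1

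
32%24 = 8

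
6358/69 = 6358/69 = 92.14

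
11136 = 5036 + 6100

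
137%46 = 45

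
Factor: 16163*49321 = 797175323 = 7^1*31^1*37^1*43^1*2309^1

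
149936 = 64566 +85370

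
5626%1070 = 276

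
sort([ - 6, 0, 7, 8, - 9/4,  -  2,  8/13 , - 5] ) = [-6, -5, - 9/4,  -  2,0,8/13,7,  8] 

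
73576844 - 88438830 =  -14861986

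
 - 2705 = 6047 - 8752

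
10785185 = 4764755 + 6020430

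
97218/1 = 97218 = 97218.00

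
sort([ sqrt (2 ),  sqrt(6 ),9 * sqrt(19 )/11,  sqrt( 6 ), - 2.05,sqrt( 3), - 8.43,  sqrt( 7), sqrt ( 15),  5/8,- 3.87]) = [-8.43, - 3.87, - 2.05 , 5/8 , sqrt(2),sqrt(3),sqrt( 6 ), sqrt( 6) , sqrt(7 ),9*sqrt( 19)/11, sqrt( 15) ] 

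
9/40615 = 9/40615  =  0.00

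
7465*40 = 298600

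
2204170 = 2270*971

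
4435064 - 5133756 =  - 698692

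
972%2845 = 972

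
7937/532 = 14 + 489/532  =  14.92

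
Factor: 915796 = 2^2*7^1*32707^1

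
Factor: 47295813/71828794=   2^(  -  1)*3^1 * 15765271^1*35914397^( - 1)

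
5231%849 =137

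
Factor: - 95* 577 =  - 5^1*19^1 *577^1 =- 54815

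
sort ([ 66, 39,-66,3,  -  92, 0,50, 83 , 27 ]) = [ - 92,-66, 0,3, 27 , 39,50,66,83 ] 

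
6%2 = 0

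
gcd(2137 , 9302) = 1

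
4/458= 2/229=0.01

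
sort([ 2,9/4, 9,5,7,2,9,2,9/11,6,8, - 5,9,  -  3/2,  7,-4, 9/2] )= [  -  5,-4 , - 3/2,9/11,2,2,2  ,  9/4,9/2,5, 6,  7,7,8,9 , 9, 9 ]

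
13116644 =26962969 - 13846325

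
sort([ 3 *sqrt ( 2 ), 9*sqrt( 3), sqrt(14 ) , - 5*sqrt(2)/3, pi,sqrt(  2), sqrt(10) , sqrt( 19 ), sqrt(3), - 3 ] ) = [ - 3 , - 5*sqrt( 2)/3, sqrt( 2 ), sqrt( 3),  pi,sqrt(10 ),sqrt( 14), 3*sqrt( 2),sqrt (19),9*sqrt( 3)] 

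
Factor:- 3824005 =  -5^1 *31^1*24671^1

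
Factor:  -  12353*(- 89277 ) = 3^1 * 11^1*1123^1*29759^1 = 1102838781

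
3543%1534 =475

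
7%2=1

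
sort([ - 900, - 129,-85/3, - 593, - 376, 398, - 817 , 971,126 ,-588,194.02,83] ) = [-900, - 817, - 593, - 588,-376, - 129, - 85/3,83,126,194.02,398,  971 ] 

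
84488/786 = 107 + 193/393 = 107.49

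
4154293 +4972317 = 9126610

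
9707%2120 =1227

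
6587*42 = 276654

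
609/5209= 609/5209 = 0.12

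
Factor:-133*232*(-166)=5122096 =2^4*7^1*19^1*29^1 * 83^1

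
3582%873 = 90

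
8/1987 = 8/1987 = 0.00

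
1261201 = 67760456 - 66499255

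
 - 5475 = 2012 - 7487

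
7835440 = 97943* 80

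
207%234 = 207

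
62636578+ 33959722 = 96596300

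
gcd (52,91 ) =13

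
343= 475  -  132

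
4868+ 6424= 11292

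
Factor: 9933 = 3^1*7^1*11^1*43^1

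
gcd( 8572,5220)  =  4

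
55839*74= 4132086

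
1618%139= 89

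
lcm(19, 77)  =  1463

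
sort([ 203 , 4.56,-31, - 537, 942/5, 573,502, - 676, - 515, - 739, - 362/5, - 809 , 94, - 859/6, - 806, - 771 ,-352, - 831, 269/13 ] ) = [-831,-809,- 806,  -  771, - 739, - 676,-537, - 515, - 352, - 859/6, - 362/5, - 31, 4.56, 269/13, 94, 942/5,203,  502, 573 ]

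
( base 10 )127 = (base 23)5c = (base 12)A7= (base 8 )177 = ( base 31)43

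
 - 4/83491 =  - 1+83487/83491 = - 0.00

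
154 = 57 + 97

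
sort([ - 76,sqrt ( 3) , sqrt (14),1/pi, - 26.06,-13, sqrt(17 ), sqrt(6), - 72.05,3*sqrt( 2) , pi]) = [ - 76, - 72.05,-26.06 , - 13 , 1/pi , sqrt(3 ),sqrt( 6) , pi,sqrt(14 ),sqrt(17), 3* sqrt(2 )]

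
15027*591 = 8880957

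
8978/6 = 4489/3 = 1496.33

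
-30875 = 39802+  - 70677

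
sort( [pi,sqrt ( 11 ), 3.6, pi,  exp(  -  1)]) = [ exp( - 1), pi, pi,sqrt( 11), 3.6]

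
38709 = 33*1173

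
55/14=55/14=3.93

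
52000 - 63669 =  -  11669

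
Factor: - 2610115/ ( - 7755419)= 5^1*7^( - 1 )*73^1*7151^1*1107917^( - 1 )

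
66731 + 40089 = 106820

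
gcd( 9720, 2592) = 648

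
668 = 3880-3212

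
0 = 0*855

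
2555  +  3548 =6103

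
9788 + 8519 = 18307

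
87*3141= 273267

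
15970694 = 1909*8366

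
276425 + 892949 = 1169374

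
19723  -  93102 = -73379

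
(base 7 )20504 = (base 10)5051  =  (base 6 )35215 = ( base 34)4cj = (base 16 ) 13BB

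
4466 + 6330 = 10796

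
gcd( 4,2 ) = 2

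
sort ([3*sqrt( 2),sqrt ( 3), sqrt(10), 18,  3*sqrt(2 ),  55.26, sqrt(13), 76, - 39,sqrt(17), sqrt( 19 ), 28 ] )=[ - 39,sqrt(3),  sqrt( 10 ),sqrt(13),sqrt(17 ), 3*sqrt(2), 3*sqrt( 2 ), sqrt( 19) , 18, 28,55.26,76] 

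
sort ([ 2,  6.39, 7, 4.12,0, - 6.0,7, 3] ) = [ - 6.0, 0 , 2, 3,  4.12, 6.39, 7,7 ] 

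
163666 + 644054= 807720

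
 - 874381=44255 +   -  918636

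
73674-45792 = 27882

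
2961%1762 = 1199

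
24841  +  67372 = 92213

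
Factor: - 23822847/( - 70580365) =3^2*5^( - 1)*53^( - 1) * 113^ ( - 1)*2357^( - 1) * 2646983^1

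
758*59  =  44722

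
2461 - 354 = 2107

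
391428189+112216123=503644312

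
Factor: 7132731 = 3^1*71^1*33487^1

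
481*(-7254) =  - 3489174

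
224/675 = 224/675=0.33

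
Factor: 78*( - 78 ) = - 2^2*3^2*13^2 = - 6084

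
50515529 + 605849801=656365330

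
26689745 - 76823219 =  - 50133474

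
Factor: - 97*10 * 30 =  - 2^2*3^1*5^2*97^1= - 29100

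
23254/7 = 3322 =3322.00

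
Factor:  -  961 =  - 31^2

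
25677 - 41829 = -16152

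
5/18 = 5/18= 0.28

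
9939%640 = 339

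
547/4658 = 547/4658 = 0.12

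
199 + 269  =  468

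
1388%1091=297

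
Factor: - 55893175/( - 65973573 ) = 3^(-2)*5^2*13^1 * 229^1*601^(-1 )*751^1*12197^(  -  1)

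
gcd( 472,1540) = 4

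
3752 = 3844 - 92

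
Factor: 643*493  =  17^1*29^1*643^1 =316999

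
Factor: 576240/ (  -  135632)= - 735/173 = -3^1 * 5^1*7^2*173^(-1 )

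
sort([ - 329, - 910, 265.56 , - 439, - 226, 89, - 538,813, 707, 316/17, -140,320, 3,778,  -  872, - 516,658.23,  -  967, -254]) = [ - 967, - 910, - 872 , - 538, - 516 ,  -  439, - 329 ,-254, - 226, - 140, 3, 316/17 , 89, 265.56, 320,  658.23,707,778,813 ]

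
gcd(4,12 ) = 4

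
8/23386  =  4/11693=0.00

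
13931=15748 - 1817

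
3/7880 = 3/7880 = 0.00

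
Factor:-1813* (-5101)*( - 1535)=-5^1*7^2*37^1*307^1*5101^1 = -14195853455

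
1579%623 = 333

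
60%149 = 60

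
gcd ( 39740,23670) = 10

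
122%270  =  122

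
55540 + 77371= 132911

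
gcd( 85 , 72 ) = 1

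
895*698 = 624710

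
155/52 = 2 + 51/52 =2.98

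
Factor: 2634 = 2^1 * 3^1 * 439^1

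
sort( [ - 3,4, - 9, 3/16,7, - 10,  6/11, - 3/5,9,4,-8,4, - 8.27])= [-10,  -  9, - 8.27, - 8, - 3,-3/5,3/16,6/11, 4, 4, 4, 7, 9]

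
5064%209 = 48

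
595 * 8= 4760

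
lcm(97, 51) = 4947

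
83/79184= 83/79184 =0.00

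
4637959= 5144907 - 506948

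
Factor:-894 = -2^1*3^1 * 149^1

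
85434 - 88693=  - 3259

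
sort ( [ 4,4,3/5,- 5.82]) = [ - 5.82, 3/5,4, 4 ] 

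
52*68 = 3536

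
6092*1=6092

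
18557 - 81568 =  - 63011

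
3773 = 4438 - 665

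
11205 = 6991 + 4214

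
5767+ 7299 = 13066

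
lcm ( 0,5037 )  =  0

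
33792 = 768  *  44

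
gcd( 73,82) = 1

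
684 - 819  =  -135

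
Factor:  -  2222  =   - 2^1*11^1*101^1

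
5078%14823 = 5078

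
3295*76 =250420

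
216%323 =216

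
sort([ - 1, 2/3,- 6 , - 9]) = [ - 9, - 6, - 1,2/3 ] 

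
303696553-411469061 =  - 107772508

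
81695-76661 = 5034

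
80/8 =10 = 10.00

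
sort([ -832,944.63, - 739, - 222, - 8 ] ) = [ - 832, - 739 , - 222, - 8, 944.63 ] 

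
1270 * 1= 1270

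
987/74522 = 141/10646 = 0.01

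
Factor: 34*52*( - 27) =  -  2^3*3^3*13^1 * 17^1 = - 47736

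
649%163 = 160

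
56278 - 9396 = 46882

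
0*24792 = 0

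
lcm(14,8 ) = 56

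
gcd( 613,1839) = 613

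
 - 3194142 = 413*( - 7734)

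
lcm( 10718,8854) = 203642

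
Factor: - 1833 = - 3^1 * 13^1*47^1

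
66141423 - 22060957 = 44080466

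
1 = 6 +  - 5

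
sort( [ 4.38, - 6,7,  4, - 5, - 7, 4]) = [ - 7, - 6, - 5, 4,4, 4.38, 7 ] 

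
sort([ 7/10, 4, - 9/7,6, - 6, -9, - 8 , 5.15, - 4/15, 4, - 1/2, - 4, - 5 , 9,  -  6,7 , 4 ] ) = [ - 9, - 8 , - 6 , - 6, - 5, - 4, - 9/7,-1/2, - 4/15,  7/10,4, 4,4,5.15,6,7,9]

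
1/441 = 1/441=0.00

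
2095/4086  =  2095/4086 = 0.51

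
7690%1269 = 76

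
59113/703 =84+ 61/703=84.09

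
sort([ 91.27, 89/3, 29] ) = [ 29 , 89/3,91.27 ] 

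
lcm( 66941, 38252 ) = 267764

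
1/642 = 1/642 = 0.00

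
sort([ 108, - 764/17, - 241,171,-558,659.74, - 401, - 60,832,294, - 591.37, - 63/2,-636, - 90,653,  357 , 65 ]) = [ - 636, - 591.37 , - 558, - 401,- 241, - 90, - 60, - 764/17,  -  63/2,65 , 108,171, 294,357, 653,659.74,832]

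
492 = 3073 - 2581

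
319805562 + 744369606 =1064175168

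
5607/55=101+52/55 = 101.95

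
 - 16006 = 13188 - 29194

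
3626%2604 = 1022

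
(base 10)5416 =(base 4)1110220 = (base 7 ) 21535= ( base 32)598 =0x1528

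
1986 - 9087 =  - 7101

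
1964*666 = 1308024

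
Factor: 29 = 29^1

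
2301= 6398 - 4097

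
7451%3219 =1013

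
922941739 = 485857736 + 437084003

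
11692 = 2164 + 9528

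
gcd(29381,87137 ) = 1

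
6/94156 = 3/47078= 0.00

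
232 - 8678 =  - 8446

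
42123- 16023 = 26100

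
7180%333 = 187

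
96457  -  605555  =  -509098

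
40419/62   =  651 + 57/62 = 651.92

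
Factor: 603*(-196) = - 118188 = - 2^2*3^2  *  7^2*67^1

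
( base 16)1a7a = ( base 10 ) 6778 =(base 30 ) 7fs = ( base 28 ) 8I2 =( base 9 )10261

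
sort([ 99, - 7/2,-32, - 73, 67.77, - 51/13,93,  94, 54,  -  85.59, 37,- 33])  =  [-85.59, - 73, - 33, - 32, - 51/13,-7/2, 37,54, 67.77, 93,94, 99 ] 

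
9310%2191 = 546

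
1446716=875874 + 570842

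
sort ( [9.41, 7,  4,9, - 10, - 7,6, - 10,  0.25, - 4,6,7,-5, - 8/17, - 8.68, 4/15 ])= [ - 10, - 10, -8.68  , - 7,  -  5,- 4, - 8/17, 0.25,4/15, 4,6, 6, 7 , 7,9,9.41 ]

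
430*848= 364640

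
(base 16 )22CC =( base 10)8908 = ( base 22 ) I8K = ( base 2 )10001011001100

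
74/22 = 37/11 = 3.36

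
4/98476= 1/24619  =  0.00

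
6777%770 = 617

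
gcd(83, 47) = 1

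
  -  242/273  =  -1 + 31/273 = -0.89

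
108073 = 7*15439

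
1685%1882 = 1685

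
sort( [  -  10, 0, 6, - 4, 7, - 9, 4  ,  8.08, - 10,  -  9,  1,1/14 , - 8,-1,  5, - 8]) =[  -  10, - 10, - 9, - 9,-8, -8,-4  ,  -  1, 0, 1/14  ,  1,  4,  5,6, 7, 8.08] 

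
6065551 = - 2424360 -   -  8489911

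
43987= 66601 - 22614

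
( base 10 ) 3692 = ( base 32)3JC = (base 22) 7DI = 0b111001101100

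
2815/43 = 2815/43 = 65.47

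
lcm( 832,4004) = 64064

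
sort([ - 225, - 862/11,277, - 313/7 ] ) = [ - 225, - 862/11,-313/7,277 ] 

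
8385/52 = 161 + 1/4 = 161.25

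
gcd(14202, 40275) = 9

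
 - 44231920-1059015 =- 45290935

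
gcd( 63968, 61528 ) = 8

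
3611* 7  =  25277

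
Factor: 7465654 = 2^1 * 7^1*533261^1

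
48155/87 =48155/87 = 553.51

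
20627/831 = 24  +  683/831 = 24.82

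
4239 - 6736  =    -  2497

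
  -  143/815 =- 143/815 = -  0.18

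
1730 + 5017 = 6747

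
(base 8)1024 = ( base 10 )532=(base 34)fm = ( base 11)444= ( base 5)4112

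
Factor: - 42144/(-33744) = 2^1* 19^(- 1)*37^( - 1)*439^1 = 878/703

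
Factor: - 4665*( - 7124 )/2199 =11077820/733 = 2^2 *5^1 * 13^1 * 137^1*311^1 * 733^( - 1)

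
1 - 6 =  - 5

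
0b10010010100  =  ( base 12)818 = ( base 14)5DA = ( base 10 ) 1172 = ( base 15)532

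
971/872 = 1+99/872=1.11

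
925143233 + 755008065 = 1680151298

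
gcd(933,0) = 933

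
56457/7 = 56457/7 = 8065.29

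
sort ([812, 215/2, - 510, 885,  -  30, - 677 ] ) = [  -  677, - 510, - 30,215/2 , 812, 885]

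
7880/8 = 985 = 985.00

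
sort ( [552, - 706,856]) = [-706,552, 856 ] 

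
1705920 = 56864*30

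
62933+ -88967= - 26034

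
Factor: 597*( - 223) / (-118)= 2^(-1 )*3^1*59^( - 1 )*199^1*223^1= 133131/118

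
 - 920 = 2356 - 3276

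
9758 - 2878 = 6880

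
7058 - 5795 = 1263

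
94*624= 58656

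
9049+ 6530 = 15579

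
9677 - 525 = 9152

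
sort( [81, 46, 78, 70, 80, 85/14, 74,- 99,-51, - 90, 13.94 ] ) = [-99 , - 90, - 51, 85/14, 13.94, 46, 70,74, 78, 80, 81]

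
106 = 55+51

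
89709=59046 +30663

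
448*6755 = 3026240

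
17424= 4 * 4356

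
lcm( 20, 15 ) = 60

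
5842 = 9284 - 3442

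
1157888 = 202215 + 955673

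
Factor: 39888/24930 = 2^3 * 5^ ( - 1 )= 8/5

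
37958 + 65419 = 103377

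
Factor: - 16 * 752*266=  - 3200512 = - 2^9* 7^1*19^1*47^1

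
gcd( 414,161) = 23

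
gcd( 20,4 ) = 4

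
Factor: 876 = 2^2*3^1*73^1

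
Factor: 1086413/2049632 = 2^( - 5)*13^( - 2) * 379^(-1)* 1086413^1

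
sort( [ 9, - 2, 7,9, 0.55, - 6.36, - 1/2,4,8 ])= [  -  6.36 , - 2, - 1/2, 0.55,  4, 7, 8, 9,9] 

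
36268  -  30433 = 5835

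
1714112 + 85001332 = 86715444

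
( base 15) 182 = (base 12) 24b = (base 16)15B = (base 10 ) 347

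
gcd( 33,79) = 1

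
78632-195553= - 116921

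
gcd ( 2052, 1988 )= 4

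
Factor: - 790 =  - 2^1* 5^1*79^1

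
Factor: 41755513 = 1279^1 * 32647^1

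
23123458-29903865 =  - 6780407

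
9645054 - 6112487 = 3532567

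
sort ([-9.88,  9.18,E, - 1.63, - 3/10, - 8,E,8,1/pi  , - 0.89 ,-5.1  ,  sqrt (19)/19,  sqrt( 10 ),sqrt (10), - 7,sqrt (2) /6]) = [ - 9.88, - 8 , - 7, - 5.1, - 1.63,- 0.89, - 3/10,sqrt(19 ) /19,sqrt( 2)/6,1/pi,E,  E,sqrt( 10) , sqrt (10), 8,9.18]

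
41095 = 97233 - 56138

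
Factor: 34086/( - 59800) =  - 2^( -2)*3^1 * 5^(-2)*19^1  =  -57/100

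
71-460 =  - 389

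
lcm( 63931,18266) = 127862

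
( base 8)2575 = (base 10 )1405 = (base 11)1068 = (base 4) 111331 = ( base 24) 2AD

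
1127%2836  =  1127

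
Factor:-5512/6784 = -13/16= - 2^( - 4) * 13^1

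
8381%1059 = 968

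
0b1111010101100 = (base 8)17254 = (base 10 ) 7852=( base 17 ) 1A2F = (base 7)31615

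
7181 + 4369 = 11550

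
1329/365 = 1329/365 =3.64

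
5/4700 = 1/940 = 0.00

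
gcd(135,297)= 27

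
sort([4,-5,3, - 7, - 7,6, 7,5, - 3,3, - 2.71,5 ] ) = [-7, - 7 , - 5,-3,-2.71,3,3,4,5,5,  6, 7]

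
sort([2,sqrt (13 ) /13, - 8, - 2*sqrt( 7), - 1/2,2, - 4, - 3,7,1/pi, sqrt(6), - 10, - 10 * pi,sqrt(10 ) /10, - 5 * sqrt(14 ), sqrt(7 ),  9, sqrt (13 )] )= [ - 10 * pi, - 5*sqrt ( 14), - 10, - 8,-2*sqrt(7 ), - 4, - 3,-1/2, sqrt (13) /13,sqrt(10 ) /10,1/pi,2, 2, sqrt( 6),sqrt(7),sqrt(13 ), 7, 9 ]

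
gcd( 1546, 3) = 1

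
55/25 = 11/5=2.20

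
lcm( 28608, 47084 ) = 2260032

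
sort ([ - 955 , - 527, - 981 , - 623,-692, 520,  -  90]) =[  -  981, - 955,-692, - 623,- 527, - 90 , 520] 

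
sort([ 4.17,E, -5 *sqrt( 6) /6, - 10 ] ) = [ - 10, - 5 *sqrt(  6)/6,E, 4.17]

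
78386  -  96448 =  - 18062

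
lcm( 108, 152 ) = 4104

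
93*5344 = 496992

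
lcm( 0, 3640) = 0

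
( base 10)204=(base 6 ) 540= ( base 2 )11001100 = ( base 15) D9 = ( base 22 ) 96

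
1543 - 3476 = -1933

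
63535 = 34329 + 29206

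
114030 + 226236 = 340266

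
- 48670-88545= - 137215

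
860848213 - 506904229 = 353943984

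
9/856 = 9/856 = 0.01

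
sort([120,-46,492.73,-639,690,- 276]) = [  -  639,-276, -46 , 120, 492.73 , 690]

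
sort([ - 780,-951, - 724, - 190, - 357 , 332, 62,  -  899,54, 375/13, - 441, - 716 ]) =[ - 951, - 899 , - 780,  -  724,-716, - 441, - 357, - 190,375/13, 54, 62,332]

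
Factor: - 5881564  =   - 2^2*13^1*19^1*5953^1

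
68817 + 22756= 91573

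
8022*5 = 40110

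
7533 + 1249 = 8782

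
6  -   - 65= 71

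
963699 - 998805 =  - 35106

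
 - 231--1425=1194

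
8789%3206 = 2377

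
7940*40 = 317600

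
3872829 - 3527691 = 345138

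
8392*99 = 830808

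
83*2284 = 189572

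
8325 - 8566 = - 241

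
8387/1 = 8387  =  8387.00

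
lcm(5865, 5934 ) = 504390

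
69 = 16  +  53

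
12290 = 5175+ 7115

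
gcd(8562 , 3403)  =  1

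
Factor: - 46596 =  - 2^2*3^1 * 11^1*353^1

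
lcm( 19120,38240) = 38240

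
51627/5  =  51627/5 = 10325.40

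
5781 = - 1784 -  - 7565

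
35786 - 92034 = -56248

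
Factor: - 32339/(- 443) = 73^1 = 73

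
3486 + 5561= 9047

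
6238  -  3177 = 3061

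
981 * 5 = 4905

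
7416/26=3708/13 =285.23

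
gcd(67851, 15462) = 9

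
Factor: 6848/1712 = 4= 2^2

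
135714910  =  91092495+44622415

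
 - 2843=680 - 3523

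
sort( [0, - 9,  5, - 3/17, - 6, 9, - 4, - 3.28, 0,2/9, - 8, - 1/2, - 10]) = [ - 10, - 9,-8, - 6, - 4,  -  3.28, - 1/2,  -  3/17,0, 0, 2/9,5,9]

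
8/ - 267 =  - 8/267 = - 0.03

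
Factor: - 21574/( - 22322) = 10787/11161 = 7^1*23^1*67^1*11161^(-1 ) 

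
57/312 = 19/104 = 0.18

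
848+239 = 1087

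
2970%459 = 216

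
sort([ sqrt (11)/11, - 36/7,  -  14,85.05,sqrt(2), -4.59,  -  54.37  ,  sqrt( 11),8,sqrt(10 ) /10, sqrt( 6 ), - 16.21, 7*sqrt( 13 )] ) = [ -54.37, - 16.21 , - 14,-36/7, - 4.59,sqrt ( 11)/11 , sqrt(10)/10,sqrt(2 ),sqrt( 6 ),sqrt(11), 8, 7*sqrt(13 ),85.05 ] 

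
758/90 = 8 + 19/45 = 8.42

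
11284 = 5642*2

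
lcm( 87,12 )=348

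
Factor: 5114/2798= 2557/1399 = 1399^( - 1 )* 2557^1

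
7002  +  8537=15539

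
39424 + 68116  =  107540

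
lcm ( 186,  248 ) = 744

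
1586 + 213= 1799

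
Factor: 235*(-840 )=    - 197400 =-  2^3 * 3^1*5^2*7^1*47^1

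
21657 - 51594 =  - 29937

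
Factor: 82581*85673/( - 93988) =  - 7074962013/93988 = - 2^( - 2)*3^1 *7^1*12239^1*23497^ (-1)*27527^1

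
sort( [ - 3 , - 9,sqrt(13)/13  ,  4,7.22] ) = [ - 9,  -  3,  sqrt(13)/13, 4,7.22 ] 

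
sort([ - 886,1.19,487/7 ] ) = [- 886,1.19 , 487/7 ] 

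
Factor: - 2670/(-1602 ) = 5/3 = 3^(  -  1)*5^1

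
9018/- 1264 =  - 8 + 547/632 = - 7.13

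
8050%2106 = 1732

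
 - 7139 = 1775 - 8914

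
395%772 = 395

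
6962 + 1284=8246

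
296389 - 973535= - 677146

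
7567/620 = 7567/620=12.20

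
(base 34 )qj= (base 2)1110000111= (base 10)903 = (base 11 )751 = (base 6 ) 4103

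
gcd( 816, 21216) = 816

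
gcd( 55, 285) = 5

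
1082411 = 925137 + 157274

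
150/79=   150/79 = 1.90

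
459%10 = 9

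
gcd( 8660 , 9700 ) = 20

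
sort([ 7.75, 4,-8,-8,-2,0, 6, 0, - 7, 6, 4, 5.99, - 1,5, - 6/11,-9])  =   [ - 9,- 8,-8,-7 , - 2,-1, - 6/11, 0, 0, 4, 4,5,5.99,6, 6,7.75]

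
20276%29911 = 20276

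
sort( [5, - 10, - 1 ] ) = [- 10, - 1, 5] 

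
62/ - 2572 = - 31/1286= - 0.02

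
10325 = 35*295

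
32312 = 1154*28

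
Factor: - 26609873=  - 23^1*31^1*37321^1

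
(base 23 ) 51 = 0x74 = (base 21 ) 5B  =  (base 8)164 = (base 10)116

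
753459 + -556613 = 196846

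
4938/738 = 6+85/123 = 6.69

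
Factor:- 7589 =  - 7589^1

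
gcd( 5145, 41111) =49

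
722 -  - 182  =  904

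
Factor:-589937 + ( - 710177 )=-1300114 = - 2^1*47^1 * 13831^1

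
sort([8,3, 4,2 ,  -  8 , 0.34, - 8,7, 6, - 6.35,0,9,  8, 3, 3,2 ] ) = [ - 8, - 8, - 6.35,0, 0.34,2,  2 , 3, 3,3,4, 6,7,8,8, 9]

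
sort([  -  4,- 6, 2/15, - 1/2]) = [ - 6, - 4, - 1/2, 2/15]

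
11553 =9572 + 1981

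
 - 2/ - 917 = 2/917 = 0.00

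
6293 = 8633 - 2340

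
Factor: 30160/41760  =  2^( - 1) * 3^( - 2) * 13^1  =  13/18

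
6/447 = 2/149 = 0.01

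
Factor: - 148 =- 2^2*37^1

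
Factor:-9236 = -2^2*2309^1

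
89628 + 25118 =114746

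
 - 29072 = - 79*368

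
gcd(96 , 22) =2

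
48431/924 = 48431/924 = 52.41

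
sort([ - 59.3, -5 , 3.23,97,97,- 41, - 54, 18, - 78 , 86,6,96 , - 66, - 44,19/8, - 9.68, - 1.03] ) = [ - 78, - 66, -59.3,  -  54, - 44, - 41,-9.68,  -  5,-1.03, 19/8,  3.23,6, 18, 86,96,97,97]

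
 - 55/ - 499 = 55/499 = 0.11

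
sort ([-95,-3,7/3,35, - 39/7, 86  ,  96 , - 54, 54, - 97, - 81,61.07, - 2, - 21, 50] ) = [ - 97, - 95, - 81, - 54, - 21, - 39/7, - 3, - 2 , 7/3, 35,50,54,61.07, 86,96]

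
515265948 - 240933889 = 274332059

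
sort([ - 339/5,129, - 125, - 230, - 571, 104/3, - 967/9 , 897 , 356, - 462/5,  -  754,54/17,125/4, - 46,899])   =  [ - 754, - 571, - 230, - 125, - 967/9, - 462/5,-339/5 , - 46,54/17,125/4, 104/3 , 129, 356,  897,899]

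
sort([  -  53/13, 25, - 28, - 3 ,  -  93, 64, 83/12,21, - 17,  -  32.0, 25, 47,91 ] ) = [-93 ,  -  32.0, - 28 , - 17, - 53/13, - 3,83/12, 21,  25,25, 47,64  ,  91 ]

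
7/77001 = 7/77001 = 0.00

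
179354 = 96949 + 82405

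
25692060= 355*72372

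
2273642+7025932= 9299574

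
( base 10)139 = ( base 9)164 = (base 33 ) 47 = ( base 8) 213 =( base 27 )54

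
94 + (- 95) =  - 1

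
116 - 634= - 518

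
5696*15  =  85440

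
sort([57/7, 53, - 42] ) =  [ - 42, 57/7, 53] 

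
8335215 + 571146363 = 579481578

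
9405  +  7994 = 17399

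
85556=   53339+32217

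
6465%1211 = 410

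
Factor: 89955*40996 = 3687795180= 2^2* 3^2*5^1*37^1 * 277^1*1999^1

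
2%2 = 0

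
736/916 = 184/229 = 0.80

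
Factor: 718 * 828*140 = 83230560 = 2^5*3^2*5^1 * 7^1*23^1*359^1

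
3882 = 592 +3290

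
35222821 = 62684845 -27462024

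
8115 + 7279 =15394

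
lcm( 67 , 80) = 5360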